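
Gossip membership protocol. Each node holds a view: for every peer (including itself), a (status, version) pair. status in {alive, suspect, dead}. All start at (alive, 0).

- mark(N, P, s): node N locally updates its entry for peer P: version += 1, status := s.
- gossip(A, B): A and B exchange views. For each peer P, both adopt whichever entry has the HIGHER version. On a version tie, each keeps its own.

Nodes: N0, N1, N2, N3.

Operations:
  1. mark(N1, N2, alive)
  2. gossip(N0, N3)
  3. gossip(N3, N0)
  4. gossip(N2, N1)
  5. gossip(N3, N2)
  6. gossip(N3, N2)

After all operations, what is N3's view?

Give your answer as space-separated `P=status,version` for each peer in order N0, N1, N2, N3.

Op 1: N1 marks N2=alive -> (alive,v1)
Op 2: gossip N0<->N3 -> N0.N0=(alive,v0) N0.N1=(alive,v0) N0.N2=(alive,v0) N0.N3=(alive,v0) | N3.N0=(alive,v0) N3.N1=(alive,v0) N3.N2=(alive,v0) N3.N3=(alive,v0)
Op 3: gossip N3<->N0 -> N3.N0=(alive,v0) N3.N1=(alive,v0) N3.N2=(alive,v0) N3.N3=(alive,v0) | N0.N0=(alive,v0) N0.N1=(alive,v0) N0.N2=(alive,v0) N0.N3=(alive,v0)
Op 4: gossip N2<->N1 -> N2.N0=(alive,v0) N2.N1=(alive,v0) N2.N2=(alive,v1) N2.N3=(alive,v0) | N1.N0=(alive,v0) N1.N1=(alive,v0) N1.N2=(alive,v1) N1.N3=(alive,v0)
Op 5: gossip N3<->N2 -> N3.N0=(alive,v0) N3.N1=(alive,v0) N3.N2=(alive,v1) N3.N3=(alive,v0) | N2.N0=(alive,v0) N2.N1=(alive,v0) N2.N2=(alive,v1) N2.N3=(alive,v0)
Op 6: gossip N3<->N2 -> N3.N0=(alive,v0) N3.N1=(alive,v0) N3.N2=(alive,v1) N3.N3=(alive,v0) | N2.N0=(alive,v0) N2.N1=(alive,v0) N2.N2=(alive,v1) N2.N3=(alive,v0)

Answer: N0=alive,0 N1=alive,0 N2=alive,1 N3=alive,0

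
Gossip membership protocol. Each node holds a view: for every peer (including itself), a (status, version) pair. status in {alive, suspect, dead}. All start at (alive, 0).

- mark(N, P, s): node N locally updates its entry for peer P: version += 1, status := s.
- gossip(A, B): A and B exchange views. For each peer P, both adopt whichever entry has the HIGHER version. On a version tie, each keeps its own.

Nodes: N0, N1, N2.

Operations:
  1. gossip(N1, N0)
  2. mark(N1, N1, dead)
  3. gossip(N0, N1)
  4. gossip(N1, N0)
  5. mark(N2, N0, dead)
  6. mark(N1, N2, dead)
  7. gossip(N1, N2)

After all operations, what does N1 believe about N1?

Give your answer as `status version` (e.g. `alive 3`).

Answer: dead 1

Derivation:
Op 1: gossip N1<->N0 -> N1.N0=(alive,v0) N1.N1=(alive,v0) N1.N2=(alive,v0) | N0.N0=(alive,v0) N0.N1=(alive,v0) N0.N2=(alive,v0)
Op 2: N1 marks N1=dead -> (dead,v1)
Op 3: gossip N0<->N1 -> N0.N0=(alive,v0) N0.N1=(dead,v1) N0.N2=(alive,v0) | N1.N0=(alive,v0) N1.N1=(dead,v1) N1.N2=(alive,v0)
Op 4: gossip N1<->N0 -> N1.N0=(alive,v0) N1.N1=(dead,v1) N1.N2=(alive,v0) | N0.N0=(alive,v0) N0.N1=(dead,v1) N0.N2=(alive,v0)
Op 5: N2 marks N0=dead -> (dead,v1)
Op 6: N1 marks N2=dead -> (dead,v1)
Op 7: gossip N1<->N2 -> N1.N0=(dead,v1) N1.N1=(dead,v1) N1.N2=(dead,v1) | N2.N0=(dead,v1) N2.N1=(dead,v1) N2.N2=(dead,v1)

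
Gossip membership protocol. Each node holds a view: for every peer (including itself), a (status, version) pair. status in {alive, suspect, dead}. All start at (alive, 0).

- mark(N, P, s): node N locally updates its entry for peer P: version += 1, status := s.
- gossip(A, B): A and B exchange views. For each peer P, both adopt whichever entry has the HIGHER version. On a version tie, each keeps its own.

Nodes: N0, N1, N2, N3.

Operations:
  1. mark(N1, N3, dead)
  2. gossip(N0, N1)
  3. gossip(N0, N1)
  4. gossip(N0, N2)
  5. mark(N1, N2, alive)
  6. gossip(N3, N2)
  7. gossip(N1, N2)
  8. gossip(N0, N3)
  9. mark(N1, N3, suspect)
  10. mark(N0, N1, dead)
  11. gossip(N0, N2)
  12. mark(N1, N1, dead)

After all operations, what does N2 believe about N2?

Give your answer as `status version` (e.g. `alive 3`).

Op 1: N1 marks N3=dead -> (dead,v1)
Op 2: gossip N0<->N1 -> N0.N0=(alive,v0) N0.N1=(alive,v0) N0.N2=(alive,v0) N0.N3=(dead,v1) | N1.N0=(alive,v0) N1.N1=(alive,v0) N1.N2=(alive,v0) N1.N3=(dead,v1)
Op 3: gossip N0<->N1 -> N0.N0=(alive,v0) N0.N1=(alive,v0) N0.N2=(alive,v0) N0.N3=(dead,v1) | N1.N0=(alive,v0) N1.N1=(alive,v0) N1.N2=(alive,v0) N1.N3=(dead,v1)
Op 4: gossip N0<->N2 -> N0.N0=(alive,v0) N0.N1=(alive,v0) N0.N2=(alive,v0) N0.N3=(dead,v1) | N2.N0=(alive,v0) N2.N1=(alive,v0) N2.N2=(alive,v0) N2.N3=(dead,v1)
Op 5: N1 marks N2=alive -> (alive,v1)
Op 6: gossip N3<->N2 -> N3.N0=(alive,v0) N3.N1=(alive,v0) N3.N2=(alive,v0) N3.N3=(dead,v1) | N2.N0=(alive,v0) N2.N1=(alive,v0) N2.N2=(alive,v0) N2.N3=(dead,v1)
Op 7: gossip N1<->N2 -> N1.N0=(alive,v0) N1.N1=(alive,v0) N1.N2=(alive,v1) N1.N3=(dead,v1) | N2.N0=(alive,v0) N2.N1=(alive,v0) N2.N2=(alive,v1) N2.N3=(dead,v1)
Op 8: gossip N0<->N3 -> N0.N0=(alive,v0) N0.N1=(alive,v0) N0.N2=(alive,v0) N0.N3=(dead,v1) | N3.N0=(alive,v0) N3.N1=(alive,v0) N3.N2=(alive,v0) N3.N3=(dead,v1)
Op 9: N1 marks N3=suspect -> (suspect,v2)
Op 10: N0 marks N1=dead -> (dead,v1)
Op 11: gossip N0<->N2 -> N0.N0=(alive,v0) N0.N1=(dead,v1) N0.N2=(alive,v1) N0.N3=(dead,v1) | N2.N0=(alive,v0) N2.N1=(dead,v1) N2.N2=(alive,v1) N2.N3=(dead,v1)
Op 12: N1 marks N1=dead -> (dead,v1)

Answer: alive 1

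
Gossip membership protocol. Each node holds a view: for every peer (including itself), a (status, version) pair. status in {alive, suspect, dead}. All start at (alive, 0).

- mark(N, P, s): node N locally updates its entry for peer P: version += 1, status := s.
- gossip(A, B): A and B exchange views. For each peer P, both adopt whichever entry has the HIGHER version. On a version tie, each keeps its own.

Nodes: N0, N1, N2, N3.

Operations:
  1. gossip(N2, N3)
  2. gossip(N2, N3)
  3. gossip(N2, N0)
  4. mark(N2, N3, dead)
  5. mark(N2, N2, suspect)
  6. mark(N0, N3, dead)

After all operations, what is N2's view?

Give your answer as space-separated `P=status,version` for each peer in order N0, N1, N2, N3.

Answer: N0=alive,0 N1=alive,0 N2=suspect,1 N3=dead,1

Derivation:
Op 1: gossip N2<->N3 -> N2.N0=(alive,v0) N2.N1=(alive,v0) N2.N2=(alive,v0) N2.N3=(alive,v0) | N3.N0=(alive,v0) N3.N1=(alive,v0) N3.N2=(alive,v0) N3.N3=(alive,v0)
Op 2: gossip N2<->N3 -> N2.N0=(alive,v0) N2.N1=(alive,v0) N2.N2=(alive,v0) N2.N3=(alive,v0) | N3.N0=(alive,v0) N3.N1=(alive,v0) N3.N2=(alive,v0) N3.N3=(alive,v0)
Op 3: gossip N2<->N0 -> N2.N0=(alive,v0) N2.N1=(alive,v0) N2.N2=(alive,v0) N2.N3=(alive,v0) | N0.N0=(alive,v0) N0.N1=(alive,v0) N0.N2=(alive,v0) N0.N3=(alive,v0)
Op 4: N2 marks N3=dead -> (dead,v1)
Op 5: N2 marks N2=suspect -> (suspect,v1)
Op 6: N0 marks N3=dead -> (dead,v1)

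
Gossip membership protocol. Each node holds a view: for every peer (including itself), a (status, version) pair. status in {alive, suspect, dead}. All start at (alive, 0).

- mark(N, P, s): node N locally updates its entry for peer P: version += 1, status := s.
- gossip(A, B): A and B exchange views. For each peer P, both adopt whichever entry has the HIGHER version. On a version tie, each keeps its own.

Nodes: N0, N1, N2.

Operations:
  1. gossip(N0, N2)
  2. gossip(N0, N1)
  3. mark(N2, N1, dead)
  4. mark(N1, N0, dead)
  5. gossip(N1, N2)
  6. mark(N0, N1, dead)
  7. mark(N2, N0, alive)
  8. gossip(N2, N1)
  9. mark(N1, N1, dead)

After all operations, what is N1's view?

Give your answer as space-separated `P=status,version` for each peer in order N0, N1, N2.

Op 1: gossip N0<->N2 -> N0.N0=(alive,v0) N0.N1=(alive,v0) N0.N2=(alive,v0) | N2.N0=(alive,v0) N2.N1=(alive,v0) N2.N2=(alive,v0)
Op 2: gossip N0<->N1 -> N0.N0=(alive,v0) N0.N1=(alive,v0) N0.N2=(alive,v0) | N1.N0=(alive,v0) N1.N1=(alive,v0) N1.N2=(alive,v0)
Op 3: N2 marks N1=dead -> (dead,v1)
Op 4: N1 marks N0=dead -> (dead,v1)
Op 5: gossip N1<->N2 -> N1.N0=(dead,v1) N1.N1=(dead,v1) N1.N2=(alive,v0) | N2.N0=(dead,v1) N2.N1=(dead,v1) N2.N2=(alive,v0)
Op 6: N0 marks N1=dead -> (dead,v1)
Op 7: N2 marks N0=alive -> (alive,v2)
Op 8: gossip N2<->N1 -> N2.N0=(alive,v2) N2.N1=(dead,v1) N2.N2=(alive,v0) | N1.N0=(alive,v2) N1.N1=(dead,v1) N1.N2=(alive,v0)
Op 9: N1 marks N1=dead -> (dead,v2)

Answer: N0=alive,2 N1=dead,2 N2=alive,0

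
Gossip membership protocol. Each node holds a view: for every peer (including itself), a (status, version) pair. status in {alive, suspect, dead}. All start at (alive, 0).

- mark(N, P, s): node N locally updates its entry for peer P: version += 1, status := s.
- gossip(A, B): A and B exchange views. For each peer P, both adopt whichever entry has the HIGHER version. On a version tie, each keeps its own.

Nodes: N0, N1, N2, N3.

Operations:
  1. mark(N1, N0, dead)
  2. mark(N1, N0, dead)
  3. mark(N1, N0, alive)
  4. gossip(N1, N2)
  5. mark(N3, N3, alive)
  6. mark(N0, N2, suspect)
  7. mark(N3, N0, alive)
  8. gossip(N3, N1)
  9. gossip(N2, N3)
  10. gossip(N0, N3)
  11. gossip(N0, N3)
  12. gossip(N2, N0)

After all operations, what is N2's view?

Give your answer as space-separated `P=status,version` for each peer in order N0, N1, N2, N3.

Answer: N0=alive,3 N1=alive,0 N2=suspect,1 N3=alive,1

Derivation:
Op 1: N1 marks N0=dead -> (dead,v1)
Op 2: N1 marks N0=dead -> (dead,v2)
Op 3: N1 marks N0=alive -> (alive,v3)
Op 4: gossip N1<->N2 -> N1.N0=(alive,v3) N1.N1=(alive,v0) N1.N2=(alive,v0) N1.N3=(alive,v0) | N2.N0=(alive,v3) N2.N1=(alive,v0) N2.N2=(alive,v0) N2.N3=(alive,v0)
Op 5: N3 marks N3=alive -> (alive,v1)
Op 6: N0 marks N2=suspect -> (suspect,v1)
Op 7: N3 marks N0=alive -> (alive,v1)
Op 8: gossip N3<->N1 -> N3.N0=(alive,v3) N3.N1=(alive,v0) N3.N2=(alive,v0) N3.N3=(alive,v1) | N1.N0=(alive,v3) N1.N1=(alive,v0) N1.N2=(alive,v0) N1.N3=(alive,v1)
Op 9: gossip N2<->N3 -> N2.N0=(alive,v3) N2.N1=(alive,v0) N2.N2=(alive,v0) N2.N3=(alive,v1) | N3.N0=(alive,v3) N3.N1=(alive,v0) N3.N2=(alive,v0) N3.N3=(alive,v1)
Op 10: gossip N0<->N3 -> N0.N0=(alive,v3) N0.N1=(alive,v0) N0.N2=(suspect,v1) N0.N3=(alive,v1) | N3.N0=(alive,v3) N3.N1=(alive,v0) N3.N2=(suspect,v1) N3.N3=(alive,v1)
Op 11: gossip N0<->N3 -> N0.N0=(alive,v3) N0.N1=(alive,v0) N0.N2=(suspect,v1) N0.N3=(alive,v1) | N3.N0=(alive,v3) N3.N1=(alive,v0) N3.N2=(suspect,v1) N3.N3=(alive,v1)
Op 12: gossip N2<->N0 -> N2.N0=(alive,v3) N2.N1=(alive,v0) N2.N2=(suspect,v1) N2.N3=(alive,v1) | N0.N0=(alive,v3) N0.N1=(alive,v0) N0.N2=(suspect,v1) N0.N3=(alive,v1)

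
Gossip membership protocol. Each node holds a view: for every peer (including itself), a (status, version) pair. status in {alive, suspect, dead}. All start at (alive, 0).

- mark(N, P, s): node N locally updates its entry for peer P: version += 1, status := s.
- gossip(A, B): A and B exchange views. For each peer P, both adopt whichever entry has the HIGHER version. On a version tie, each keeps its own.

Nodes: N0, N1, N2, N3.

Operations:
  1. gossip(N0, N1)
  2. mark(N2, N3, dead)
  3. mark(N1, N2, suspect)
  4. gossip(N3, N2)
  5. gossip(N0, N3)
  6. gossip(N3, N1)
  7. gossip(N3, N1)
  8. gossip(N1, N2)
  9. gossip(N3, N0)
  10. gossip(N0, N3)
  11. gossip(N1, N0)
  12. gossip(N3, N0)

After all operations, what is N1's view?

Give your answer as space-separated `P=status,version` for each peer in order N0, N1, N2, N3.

Op 1: gossip N0<->N1 -> N0.N0=(alive,v0) N0.N1=(alive,v0) N0.N2=(alive,v0) N0.N3=(alive,v0) | N1.N0=(alive,v0) N1.N1=(alive,v0) N1.N2=(alive,v0) N1.N3=(alive,v0)
Op 2: N2 marks N3=dead -> (dead,v1)
Op 3: N1 marks N2=suspect -> (suspect,v1)
Op 4: gossip N3<->N2 -> N3.N0=(alive,v0) N3.N1=(alive,v0) N3.N2=(alive,v0) N3.N3=(dead,v1) | N2.N0=(alive,v0) N2.N1=(alive,v0) N2.N2=(alive,v0) N2.N3=(dead,v1)
Op 5: gossip N0<->N3 -> N0.N0=(alive,v0) N0.N1=(alive,v0) N0.N2=(alive,v0) N0.N3=(dead,v1) | N3.N0=(alive,v0) N3.N1=(alive,v0) N3.N2=(alive,v0) N3.N3=(dead,v1)
Op 6: gossip N3<->N1 -> N3.N0=(alive,v0) N3.N1=(alive,v0) N3.N2=(suspect,v1) N3.N3=(dead,v1) | N1.N0=(alive,v0) N1.N1=(alive,v0) N1.N2=(suspect,v1) N1.N3=(dead,v1)
Op 7: gossip N3<->N1 -> N3.N0=(alive,v0) N3.N1=(alive,v0) N3.N2=(suspect,v1) N3.N3=(dead,v1) | N1.N0=(alive,v0) N1.N1=(alive,v0) N1.N2=(suspect,v1) N1.N3=(dead,v1)
Op 8: gossip N1<->N2 -> N1.N0=(alive,v0) N1.N1=(alive,v0) N1.N2=(suspect,v1) N1.N3=(dead,v1) | N2.N0=(alive,v0) N2.N1=(alive,v0) N2.N2=(suspect,v1) N2.N3=(dead,v1)
Op 9: gossip N3<->N0 -> N3.N0=(alive,v0) N3.N1=(alive,v0) N3.N2=(suspect,v1) N3.N3=(dead,v1) | N0.N0=(alive,v0) N0.N1=(alive,v0) N0.N2=(suspect,v1) N0.N3=(dead,v1)
Op 10: gossip N0<->N3 -> N0.N0=(alive,v0) N0.N1=(alive,v0) N0.N2=(suspect,v1) N0.N3=(dead,v1) | N3.N0=(alive,v0) N3.N1=(alive,v0) N3.N2=(suspect,v1) N3.N3=(dead,v1)
Op 11: gossip N1<->N0 -> N1.N0=(alive,v0) N1.N1=(alive,v0) N1.N2=(suspect,v1) N1.N3=(dead,v1) | N0.N0=(alive,v0) N0.N1=(alive,v0) N0.N2=(suspect,v1) N0.N3=(dead,v1)
Op 12: gossip N3<->N0 -> N3.N0=(alive,v0) N3.N1=(alive,v0) N3.N2=(suspect,v1) N3.N3=(dead,v1) | N0.N0=(alive,v0) N0.N1=(alive,v0) N0.N2=(suspect,v1) N0.N3=(dead,v1)

Answer: N0=alive,0 N1=alive,0 N2=suspect,1 N3=dead,1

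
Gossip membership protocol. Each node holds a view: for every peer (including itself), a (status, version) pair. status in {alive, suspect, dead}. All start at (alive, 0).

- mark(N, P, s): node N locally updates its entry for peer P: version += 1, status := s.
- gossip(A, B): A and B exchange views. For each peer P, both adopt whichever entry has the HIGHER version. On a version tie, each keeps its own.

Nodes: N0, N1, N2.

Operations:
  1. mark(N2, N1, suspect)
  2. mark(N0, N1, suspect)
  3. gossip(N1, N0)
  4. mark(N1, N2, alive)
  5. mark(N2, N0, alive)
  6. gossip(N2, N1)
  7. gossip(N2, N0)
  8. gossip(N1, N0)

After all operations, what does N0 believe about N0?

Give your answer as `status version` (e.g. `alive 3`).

Op 1: N2 marks N1=suspect -> (suspect,v1)
Op 2: N0 marks N1=suspect -> (suspect,v1)
Op 3: gossip N1<->N0 -> N1.N0=(alive,v0) N1.N1=(suspect,v1) N1.N2=(alive,v0) | N0.N0=(alive,v0) N0.N1=(suspect,v1) N0.N2=(alive,v0)
Op 4: N1 marks N2=alive -> (alive,v1)
Op 5: N2 marks N0=alive -> (alive,v1)
Op 6: gossip N2<->N1 -> N2.N0=(alive,v1) N2.N1=(suspect,v1) N2.N2=(alive,v1) | N1.N0=(alive,v1) N1.N1=(suspect,v1) N1.N2=(alive,v1)
Op 7: gossip N2<->N0 -> N2.N0=(alive,v1) N2.N1=(suspect,v1) N2.N2=(alive,v1) | N0.N0=(alive,v1) N0.N1=(suspect,v1) N0.N2=(alive,v1)
Op 8: gossip N1<->N0 -> N1.N0=(alive,v1) N1.N1=(suspect,v1) N1.N2=(alive,v1) | N0.N0=(alive,v1) N0.N1=(suspect,v1) N0.N2=(alive,v1)

Answer: alive 1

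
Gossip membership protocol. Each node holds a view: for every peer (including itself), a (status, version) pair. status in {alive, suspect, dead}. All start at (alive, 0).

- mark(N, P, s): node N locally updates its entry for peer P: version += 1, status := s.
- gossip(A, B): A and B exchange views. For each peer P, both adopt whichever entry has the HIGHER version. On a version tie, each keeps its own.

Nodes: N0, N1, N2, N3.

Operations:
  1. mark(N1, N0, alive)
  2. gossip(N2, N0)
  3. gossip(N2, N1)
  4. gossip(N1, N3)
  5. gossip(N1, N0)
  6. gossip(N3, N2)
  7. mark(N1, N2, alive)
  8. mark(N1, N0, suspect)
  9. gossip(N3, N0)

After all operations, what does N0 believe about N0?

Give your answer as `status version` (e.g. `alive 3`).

Answer: alive 1

Derivation:
Op 1: N1 marks N0=alive -> (alive,v1)
Op 2: gossip N2<->N0 -> N2.N0=(alive,v0) N2.N1=(alive,v0) N2.N2=(alive,v0) N2.N3=(alive,v0) | N0.N0=(alive,v0) N0.N1=(alive,v0) N0.N2=(alive,v0) N0.N3=(alive,v0)
Op 3: gossip N2<->N1 -> N2.N0=(alive,v1) N2.N1=(alive,v0) N2.N2=(alive,v0) N2.N3=(alive,v0) | N1.N0=(alive,v1) N1.N1=(alive,v0) N1.N2=(alive,v0) N1.N3=(alive,v0)
Op 4: gossip N1<->N3 -> N1.N0=(alive,v1) N1.N1=(alive,v0) N1.N2=(alive,v0) N1.N3=(alive,v0) | N3.N0=(alive,v1) N3.N1=(alive,v0) N3.N2=(alive,v0) N3.N3=(alive,v0)
Op 5: gossip N1<->N0 -> N1.N0=(alive,v1) N1.N1=(alive,v0) N1.N2=(alive,v0) N1.N3=(alive,v0) | N0.N0=(alive,v1) N0.N1=(alive,v0) N0.N2=(alive,v0) N0.N3=(alive,v0)
Op 6: gossip N3<->N2 -> N3.N0=(alive,v1) N3.N1=(alive,v0) N3.N2=(alive,v0) N3.N3=(alive,v0) | N2.N0=(alive,v1) N2.N1=(alive,v0) N2.N2=(alive,v0) N2.N3=(alive,v0)
Op 7: N1 marks N2=alive -> (alive,v1)
Op 8: N1 marks N0=suspect -> (suspect,v2)
Op 9: gossip N3<->N0 -> N3.N0=(alive,v1) N3.N1=(alive,v0) N3.N2=(alive,v0) N3.N3=(alive,v0) | N0.N0=(alive,v1) N0.N1=(alive,v0) N0.N2=(alive,v0) N0.N3=(alive,v0)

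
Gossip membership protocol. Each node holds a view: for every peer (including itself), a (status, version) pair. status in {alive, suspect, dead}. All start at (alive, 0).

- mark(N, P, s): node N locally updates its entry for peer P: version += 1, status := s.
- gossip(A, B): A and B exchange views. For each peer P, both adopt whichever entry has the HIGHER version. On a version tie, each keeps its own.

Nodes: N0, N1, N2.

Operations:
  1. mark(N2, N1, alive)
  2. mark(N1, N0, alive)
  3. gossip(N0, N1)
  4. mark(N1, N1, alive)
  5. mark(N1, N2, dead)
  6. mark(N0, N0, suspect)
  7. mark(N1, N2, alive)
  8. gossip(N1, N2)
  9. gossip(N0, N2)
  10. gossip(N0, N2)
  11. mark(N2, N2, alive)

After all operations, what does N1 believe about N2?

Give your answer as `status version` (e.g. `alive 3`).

Answer: alive 2

Derivation:
Op 1: N2 marks N1=alive -> (alive,v1)
Op 2: N1 marks N0=alive -> (alive,v1)
Op 3: gossip N0<->N1 -> N0.N0=(alive,v1) N0.N1=(alive,v0) N0.N2=(alive,v0) | N1.N0=(alive,v1) N1.N1=(alive,v0) N1.N2=(alive,v0)
Op 4: N1 marks N1=alive -> (alive,v1)
Op 5: N1 marks N2=dead -> (dead,v1)
Op 6: N0 marks N0=suspect -> (suspect,v2)
Op 7: N1 marks N2=alive -> (alive,v2)
Op 8: gossip N1<->N2 -> N1.N0=(alive,v1) N1.N1=(alive,v1) N1.N2=(alive,v2) | N2.N0=(alive,v1) N2.N1=(alive,v1) N2.N2=(alive,v2)
Op 9: gossip N0<->N2 -> N0.N0=(suspect,v2) N0.N1=(alive,v1) N0.N2=(alive,v2) | N2.N0=(suspect,v2) N2.N1=(alive,v1) N2.N2=(alive,v2)
Op 10: gossip N0<->N2 -> N0.N0=(suspect,v2) N0.N1=(alive,v1) N0.N2=(alive,v2) | N2.N0=(suspect,v2) N2.N1=(alive,v1) N2.N2=(alive,v2)
Op 11: N2 marks N2=alive -> (alive,v3)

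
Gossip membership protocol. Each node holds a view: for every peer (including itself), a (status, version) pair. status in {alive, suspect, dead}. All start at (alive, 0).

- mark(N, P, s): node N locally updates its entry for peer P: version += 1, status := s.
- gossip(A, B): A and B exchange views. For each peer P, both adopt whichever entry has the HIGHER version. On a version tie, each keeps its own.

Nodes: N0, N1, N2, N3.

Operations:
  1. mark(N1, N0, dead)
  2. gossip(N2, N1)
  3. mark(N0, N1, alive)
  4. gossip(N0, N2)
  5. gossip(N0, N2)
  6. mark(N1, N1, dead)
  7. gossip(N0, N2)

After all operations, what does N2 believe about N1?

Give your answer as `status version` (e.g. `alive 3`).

Op 1: N1 marks N0=dead -> (dead,v1)
Op 2: gossip N2<->N1 -> N2.N0=(dead,v1) N2.N1=(alive,v0) N2.N2=(alive,v0) N2.N3=(alive,v0) | N1.N0=(dead,v1) N1.N1=(alive,v0) N1.N2=(alive,v0) N1.N3=(alive,v0)
Op 3: N0 marks N1=alive -> (alive,v1)
Op 4: gossip N0<->N2 -> N0.N0=(dead,v1) N0.N1=(alive,v1) N0.N2=(alive,v0) N0.N3=(alive,v0) | N2.N0=(dead,v1) N2.N1=(alive,v1) N2.N2=(alive,v0) N2.N3=(alive,v0)
Op 5: gossip N0<->N2 -> N0.N0=(dead,v1) N0.N1=(alive,v1) N0.N2=(alive,v0) N0.N3=(alive,v0) | N2.N0=(dead,v1) N2.N1=(alive,v1) N2.N2=(alive,v0) N2.N3=(alive,v0)
Op 6: N1 marks N1=dead -> (dead,v1)
Op 7: gossip N0<->N2 -> N0.N0=(dead,v1) N0.N1=(alive,v1) N0.N2=(alive,v0) N0.N3=(alive,v0) | N2.N0=(dead,v1) N2.N1=(alive,v1) N2.N2=(alive,v0) N2.N3=(alive,v0)

Answer: alive 1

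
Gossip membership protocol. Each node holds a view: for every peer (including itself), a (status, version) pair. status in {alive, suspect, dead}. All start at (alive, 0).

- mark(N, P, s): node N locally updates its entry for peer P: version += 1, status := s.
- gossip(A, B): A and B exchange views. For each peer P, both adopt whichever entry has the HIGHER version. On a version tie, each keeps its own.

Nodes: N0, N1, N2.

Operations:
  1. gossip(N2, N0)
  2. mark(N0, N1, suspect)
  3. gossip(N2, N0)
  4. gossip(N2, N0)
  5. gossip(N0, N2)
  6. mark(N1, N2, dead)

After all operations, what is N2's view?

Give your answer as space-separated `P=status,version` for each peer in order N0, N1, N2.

Op 1: gossip N2<->N0 -> N2.N0=(alive,v0) N2.N1=(alive,v0) N2.N2=(alive,v0) | N0.N0=(alive,v0) N0.N1=(alive,v0) N0.N2=(alive,v0)
Op 2: N0 marks N1=suspect -> (suspect,v1)
Op 3: gossip N2<->N0 -> N2.N0=(alive,v0) N2.N1=(suspect,v1) N2.N2=(alive,v0) | N0.N0=(alive,v0) N0.N1=(suspect,v1) N0.N2=(alive,v0)
Op 4: gossip N2<->N0 -> N2.N0=(alive,v0) N2.N1=(suspect,v1) N2.N2=(alive,v0) | N0.N0=(alive,v0) N0.N1=(suspect,v1) N0.N2=(alive,v0)
Op 5: gossip N0<->N2 -> N0.N0=(alive,v0) N0.N1=(suspect,v1) N0.N2=(alive,v0) | N2.N0=(alive,v0) N2.N1=(suspect,v1) N2.N2=(alive,v0)
Op 6: N1 marks N2=dead -> (dead,v1)

Answer: N0=alive,0 N1=suspect,1 N2=alive,0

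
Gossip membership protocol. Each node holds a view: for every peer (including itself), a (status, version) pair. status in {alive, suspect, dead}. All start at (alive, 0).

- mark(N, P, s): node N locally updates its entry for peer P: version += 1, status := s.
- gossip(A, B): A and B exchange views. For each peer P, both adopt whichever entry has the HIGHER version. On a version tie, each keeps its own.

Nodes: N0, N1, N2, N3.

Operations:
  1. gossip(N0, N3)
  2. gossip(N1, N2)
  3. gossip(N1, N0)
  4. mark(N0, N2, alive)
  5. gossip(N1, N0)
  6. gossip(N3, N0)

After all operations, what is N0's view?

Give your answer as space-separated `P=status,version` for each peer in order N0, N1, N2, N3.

Answer: N0=alive,0 N1=alive,0 N2=alive,1 N3=alive,0

Derivation:
Op 1: gossip N0<->N3 -> N0.N0=(alive,v0) N0.N1=(alive,v0) N0.N2=(alive,v0) N0.N3=(alive,v0) | N3.N0=(alive,v0) N3.N1=(alive,v0) N3.N2=(alive,v0) N3.N3=(alive,v0)
Op 2: gossip N1<->N2 -> N1.N0=(alive,v0) N1.N1=(alive,v0) N1.N2=(alive,v0) N1.N3=(alive,v0) | N2.N0=(alive,v0) N2.N1=(alive,v0) N2.N2=(alive,v0) N2.N3=(alive,v0)
Op 3: gossip N1<->N0 -> N1.N0=(alive,v0) N1.N1=(alive,v0) N1.N2=(alive,v0) N1.N3=(alive,v0) | N0.N0=(alive,v0) N0.N1=(alive,v0) N0.N2=(alive,v0) N0.N3=(alive,v0)
Op 4: N0 marks N2=alive -> (alive,v1)
Op 5: gossip N1<->N0 -> N1.N0=(alive,v0) N1.N1=(alive,v0) N1.N2=(alive,v1) N1.N3=(alive,v0) | N0.N0=(alive,v0) N0.N1=(alive,v0) N0.N2=(alive,v1) N0.N3=(alive,v0)
Op 6: gossip N3<->N0 -> N3.N0=(alive,v0) N3.N1=(alive,v0) N3.N2=(alive,v1) N3.N3=(alive,v0) | N0.N0=(alive,v0) N0.N1=(alive,v0) N0.N2=(alive,v1) N0.N3=(alive,v0)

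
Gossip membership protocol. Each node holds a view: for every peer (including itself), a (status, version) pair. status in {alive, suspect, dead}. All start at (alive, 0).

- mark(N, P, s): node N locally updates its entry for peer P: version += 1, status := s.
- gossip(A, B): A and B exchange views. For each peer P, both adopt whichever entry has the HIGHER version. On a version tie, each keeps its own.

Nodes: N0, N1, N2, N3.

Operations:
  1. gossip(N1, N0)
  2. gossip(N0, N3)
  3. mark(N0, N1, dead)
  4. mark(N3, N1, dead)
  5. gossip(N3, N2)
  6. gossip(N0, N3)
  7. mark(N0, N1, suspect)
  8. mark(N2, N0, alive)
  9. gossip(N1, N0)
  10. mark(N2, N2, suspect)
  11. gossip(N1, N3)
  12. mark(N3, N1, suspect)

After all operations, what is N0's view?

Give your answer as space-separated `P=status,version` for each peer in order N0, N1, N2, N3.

Answer: N0=alive,0 N1=suspect,2 N2=alive,0 N3=alive,0

Derivation:
Op 1: gossip N1<->N0 -> N1.N0=(alive,v0) N1.N1=(alive,v0) N1.N2=(alive,v0) N1.N3=(alive,v0) | N0.N0=(alive,v0) N0.N1=(alive,v0) N0.N2=(alive,v0) N0.N3=(alive,v0)
Op 2: gossip N0<->N3 -> N0.N0=(alive,v0) N0.N1=(alive,v0) N0.N2=(alive,v0) N0.N3=(alive,v0) | N3.N0=(alive,v0) N3.N1=(alive,v0) N3.N2=(alive,v0) N3.N3=(alive,v0)
Op 3: N0 marks N1=dead -> (dead,v1)
Op 4: N3 marks N1=dead -> (dead,v1)
Op 5: gossip N3<->N2 -> N3.N0=(alive,v0) N3.N1=(dead,v1) N3.N2=(alive,v0) N3.N3=(alive,v0) | N2.N0=(alive,v0) N2.N1=(dead,v1) N2.N2=(alive,v0) N2.N3=(alive,v0)
Op 6: gossip N0<->N3 -> N0.N0=(alive,v0) N0.N1=(dead,v1) N0.N2=(alive,v0) N0.N3=(alive,v0) | N3.N0=(alive,v0) N3.N1=(dead,v1) N3.N2=(alive,v0) N3.N3=(alive,v0)
Op 7: N0 marks N1=suspect -> (suspect,v2)
Op 8: N2 marks N0=alive -> (alive,v1)
Op 9: gossip N1<->N0 -> N1.N0=(alive,v0) N1.N1=(suspect,v2) N1.N2=(alive,v0) N1.N3=(alive,v0) | N0.N0=(alive,v0) N0.N1=(suspect,v2) N0.N2=(alive,v0) N0.N3=(alive,v0)
Op 10: N2 marks N2=suspect -> (suspect,v1)
Op 11: gossip N1<->N3 -> N1.N0=(alive,v0) N1.N1=(suspect,v2) N1.N2=(alive,v0) N1.N3=(alive,v0) | N3.N0=(alive,v0) N3.N1=(suspect,v2) N3.N2=(alive,v0) N3.N3=(alive,v0)
Op 12: N3 marks N1=suspect -> (suspect,v3)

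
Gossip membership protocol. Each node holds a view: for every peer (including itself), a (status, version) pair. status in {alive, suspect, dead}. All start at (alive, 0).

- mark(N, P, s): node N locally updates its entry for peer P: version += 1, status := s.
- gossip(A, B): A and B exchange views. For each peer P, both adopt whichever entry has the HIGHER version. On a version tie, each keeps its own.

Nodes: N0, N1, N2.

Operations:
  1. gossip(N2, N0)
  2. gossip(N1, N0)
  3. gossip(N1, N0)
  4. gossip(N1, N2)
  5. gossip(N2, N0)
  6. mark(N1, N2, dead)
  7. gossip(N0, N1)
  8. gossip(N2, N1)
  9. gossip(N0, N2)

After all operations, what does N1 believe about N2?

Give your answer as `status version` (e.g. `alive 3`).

Answer: dead 1

Derivation:
Op 1: gossip N2<->N0 -> N2.N0=(alive,v0) N2.N1=(alive,v0) N2.N2=(alive,v0) | N0.N0=(alive,v0) N0.N1=(alive,v0) N0.N2=(alive,v0)
Op 2: gossip N1<->N0 -> N1.N0=(alive,v0) N1.N1=(alive,v0) N1.N2=(alive,v0) | N0.N0=(alive,v0) N0.N1=(alive,v0) N0.N2=(alive,v0)
Op 3: gossip N1<->N0 -> N1.N0=(alive,v0) N1.N1=(alive,v0) N1.N2=(alive,v0) | N0.N0=(alive,v0) N0.N1=(alive,v0) N0.N2=(alive,v0)
Op 4: gossip N1<->N2 -> N1.N0=(alive,v0) N1.N1=(alive,v0) N1.N2=(alive,v0) | N2.N0=(alive,v0) N2.N1=(alive,v0) N2.N2=(alive,v0)
Op 5: gossip N2<->N0 -> N2.N0=(alive,v0) N2.N1=(alive,v0) N2.N2=(alive,v0) | N0.N0=(alive,v0) N0.N1=(alive,v0) N0.N2=(alive,v0)
Op 6: N1 marks N2=dead -> (dead,v1)
Op 7: gossip N0<->N1 -> N0.N0=(alive,v0) N0.N1=(alive,v0) N0.N2=(dead,v1) | N1.N0=(alive,v0) N1.N1=(alive,v0) N1.N2=(dead,v1)
Op 8: gossip N2<->N1 -> N2.N0=(alive,v0) N2.N1=(alive,v0) N2.N2=(dead,v1) | N1.N0=(alive,v0) N1.N1=(alive,v0) N1.N2=(dead,v1)
Op 9: gossip N0<->N2 -> N0.N0=(alive,v0) N0.N1=(alive,v0) N0.N2=(dead,v1) | N2.N0=(alive,v0) N2.N1=(alive,v0) N2.N2=(dead,v1)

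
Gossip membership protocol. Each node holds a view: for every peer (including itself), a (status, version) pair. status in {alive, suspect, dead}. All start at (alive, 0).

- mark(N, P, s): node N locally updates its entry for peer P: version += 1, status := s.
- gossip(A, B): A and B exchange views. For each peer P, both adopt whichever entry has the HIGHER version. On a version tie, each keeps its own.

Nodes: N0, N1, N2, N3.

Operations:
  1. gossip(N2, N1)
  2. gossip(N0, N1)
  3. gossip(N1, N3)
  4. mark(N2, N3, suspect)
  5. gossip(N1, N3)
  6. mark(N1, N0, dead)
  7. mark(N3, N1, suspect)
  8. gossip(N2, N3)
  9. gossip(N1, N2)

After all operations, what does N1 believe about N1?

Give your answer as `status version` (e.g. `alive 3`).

Op 1: gossip N2<->N1 -> N2.N0=(alive,v0) N2.N1=(alive,v0) N2.N2=(alive,v0) N2.N3=(alive,v0) | N1.N0=(alive,v0) N1.N1=(alive,v0) N1.N2=(alive,v0) N1.N3=(alive,v0)
Op 2: gossip N0<->N1 -> N0.N0=(alive,v0) N0.N1=(alive,v0) N0.N2=(alive,v0) N0.N3=(alive,v0) | N1.N0=(alive,v0) N1.N1=(alive,v0) N1.N2=(alive,v0) N1.N3=(alive,v0)
Op 3: gossip N1<->N3 -> N1.N0=(alive,v0) N1.N1=(alive,v0) N1.N2=(alive,v0) N1.N3=(alive,v0) | N3.N0=(alive,v0) N3.N1=(alive,v0) N3.N2=(alive,v0) N3.N3=(alive,v0)
Op 4: N2 marks N3=suspect -> (suspect,v1)
Op 5: gossip N1<->N3 -> N1.N0=(alive,v0) N1.N1=(alive,v0) N1.N2=(alive,v0) N1.N3=(alive,v0) | N3.N0=(alive,v0) N3.N1=(alive,v0) N3.N2=(alive,v0) N3.N3=(alive,v0)
Op 6: N1 marks N0=dead -> (dead,v1)
Op 7: N3 marks N1=suspect -> (suspect,v1)
Op 8: gossip N2<->N3 -> N2.N0=(alive,v0) N2.N1=(suspect,v1) N2.N2=(alive,v0) N2.N3=(suspect,v1) | N3.N0=(alive,v0) N3.N1=(suspect,v1) N3.N2=(alive,v0) N3.N3=(suspect,v1)
Op 9: gossip N1<->N2 -> N1.N0=(dead,v1) N1.N1=(suspect,v1) N1.N2=(alive,v0) N1.N3=(suspect,v1) | N2.N0=(dead,v1) N2.N1=(suspect,v1) N2.N2=(alive,v0) N2.N3=(suspect,v1)

Answer: suspect 1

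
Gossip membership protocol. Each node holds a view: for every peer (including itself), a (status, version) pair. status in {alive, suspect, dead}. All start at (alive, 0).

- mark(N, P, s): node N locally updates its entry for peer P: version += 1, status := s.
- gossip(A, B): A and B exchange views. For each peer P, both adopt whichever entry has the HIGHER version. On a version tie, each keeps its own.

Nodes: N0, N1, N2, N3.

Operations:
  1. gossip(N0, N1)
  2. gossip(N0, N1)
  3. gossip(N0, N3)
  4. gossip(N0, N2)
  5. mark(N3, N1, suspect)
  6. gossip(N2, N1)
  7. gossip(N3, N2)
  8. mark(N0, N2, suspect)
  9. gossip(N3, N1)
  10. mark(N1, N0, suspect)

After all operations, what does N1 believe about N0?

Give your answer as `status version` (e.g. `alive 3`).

Op 1: gossip N0<->N1 -> N0.N0=(alive,v0) N0.N1=(alive,v0) N0.N2=(alive,v0) N0.N3=(alive,v0) | N1.N0=(alive,v0) N1.N1=(alive,v0) N1.N2=(alive,v0) N1.N3=(alive,v0)
Op 2: gossip N0<->N1 -> N0.N0=(alive,v0) N0.N1=(alive,v0) N0.N2=(alive,v0) N0.N3=(alive,v0) | N1.N0=(alive,v0) N1.N1=(alive,v0) N1.N2=(alive,v0) N1.N3=(alive,v0)
Op 3: gossip N0<->N3 -> N0.N0=(alive,v0) N0.N1=(alive,v0) N0.N2=(alive,v0) N0.N3=(alive,v0) | N3.N0=(alive,v0) N3.N1=(alive,v0) N3.N2=(alive,v0) N3.N3=(alive,v0)
Op 4: gossip N0<->N2 -> N0.N0=(alive,v0) N0.N1=(alive,v0) N0.N2=(alive,v0) N0.N3=(alive,v0) | N2.N0=(alive,v0) N2.N1=(alive,v0) N2.N2=(alive,v0) N2.N3=(alive,v0)
Op 5: N3 marks N1=suspect -> (suspect,v1)
Op 6: gossip N2<->N1 -> N2.N0=(alive,v0) N2.N1=(alive,v0) N2.N2=(alive,v0) N2.N3=(alive,v0) | N1.N0=(alive,v0) N1.N1=(alive,v0) N1.N2=(alive,v0) N1.N3=(alive,v0)
Op 7: gossip N3<->N2 -> N3.N0=(alive,v0) N3.N1=(suspect,v1) N3.N2=(alive,v0) N3.N3=(alive,v0) | N2.N0=(alive,v0) N2.N1=(suspect,v1) N2.N2=(alive,v0) N2.N3=(alive,v0)
Op 8: N0 marks N2=suspect -> (suspect,v1)
Op 9: gossip N3<->N1 -> N3.N0=(alive,v0) N3.N1=(suspect,v1) N3.N2=(alive,v0) N3.N3=(alive,v0) | N1.N0=(alive,v0) N1.N1=(suspect,v1) N1.N2=(alive,v0) N1.N3=(alive,v0)
Op 10: N1 marks N0=suspect -> (suspect,v1)

Answer: suspect 1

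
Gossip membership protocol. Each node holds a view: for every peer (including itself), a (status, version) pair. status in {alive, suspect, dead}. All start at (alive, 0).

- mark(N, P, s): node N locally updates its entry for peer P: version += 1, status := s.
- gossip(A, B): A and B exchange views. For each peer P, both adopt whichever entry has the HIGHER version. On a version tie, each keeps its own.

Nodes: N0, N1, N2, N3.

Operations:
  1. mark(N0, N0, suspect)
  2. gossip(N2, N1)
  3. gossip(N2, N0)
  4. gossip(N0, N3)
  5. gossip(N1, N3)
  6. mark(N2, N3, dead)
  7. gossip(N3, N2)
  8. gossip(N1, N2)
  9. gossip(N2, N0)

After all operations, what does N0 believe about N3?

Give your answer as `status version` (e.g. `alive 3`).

Op 1: N0 marks N0=suspect -> (suspect,v1)
Op 2: gossip N2<->N1 -> N2.N0=(alive,v0) N2.N1=(alive,v0) N2.N2=(alive,v0) N2.N3=(alive,v0) | N1.N0=(alive,v0) N1.N1=(alive,v0) N1.N2=(alive,v0) N1.N3=(alive,v0)
Op 3: gossip N2<->N0 -> N2.N0=(suspect,v1) N2.N1=(alive,v0) N2.N2=(alive,v0) N2.N3=(alive,v0) | N0.N0=(suspect,v1) N0.N1=(alive,v0) N0.N2=(alive,v0) N0.N3=(alive,v0)
Op 4: gossip N0<->N3 -> N0.N0=(suspect,v1) N0.N1=(alive,v0) N0.N2=(alive,v0) N0.N3=(alive,v0) | N3.N0=(suspect,v1) N3.N1=(alive,v0) N3.N2=(alive,v0) N3.N3=(alive,v0)
Op 5: gossip N1<->N3 -> N1.N0=(suspect,v1) N1.N1=(alive,v0) N1.N2=(alive,v0) N1.N3=(alive,v0) | N3.N0=(suspect,v1) N3.N1=(alive,v0) N3.N2=(alive,v0) N3.N3=(alive,v0)
Op 6: N2 marks N3=dead -> (dead,v1)
Op 7: gossip N3<->N2 -> N3.N0=(suspect,v1) N3.N1=(alive,v0) N3.N2=(alive,v0) N3.N3=(dead,v1) | N2.N0=(suspect,v1) N2.N1=(alive,v0) N2.N2=(alive,v0) N2.N3=(dead,v1)
Op 8: gossip N1<->N2 -> N1.N0=(suspect,v1) N1.N1=(alive,v0) N1.N2=(alive,v0) N1.N3=(dead,v1) | N2.N0=(suspect,v1) N2.N1=(alive,v0) N2.N2=(alive,v0) N2.N3=(dead,v1)
Op 9: gossip N2<->N0 -> N2.N0=(suspect,v1) N2.N1=(alive,v0) N2.N2=(alive,v0) N2.N3=(dead,v1) | N0.N0=(suspect,v1) N0.N1=(alive,v0) N0.N2=(alive,v0) N0.N3=(dead,v1)

Answer: dead 1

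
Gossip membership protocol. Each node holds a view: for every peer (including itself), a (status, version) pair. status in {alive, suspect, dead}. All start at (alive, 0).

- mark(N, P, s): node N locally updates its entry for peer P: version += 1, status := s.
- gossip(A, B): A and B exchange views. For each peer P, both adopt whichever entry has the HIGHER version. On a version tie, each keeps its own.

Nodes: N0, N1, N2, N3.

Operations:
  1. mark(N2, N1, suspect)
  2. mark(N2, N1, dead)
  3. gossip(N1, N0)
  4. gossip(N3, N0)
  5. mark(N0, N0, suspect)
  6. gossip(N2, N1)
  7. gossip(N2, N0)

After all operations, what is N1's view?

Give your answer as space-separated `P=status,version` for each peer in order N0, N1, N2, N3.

Answer: N0=alive,0 N1=dead,2 N2=alive,0 N3=alive,0

Derivation:
Op 1: N2 marks N1=suspect -> (suspect,v1)
Op 2: N2 marks N1=dead -> (dead,v2)
Op 3: gossip N1<->N0 -> N1.N0=(alive,v0) N1.N1=(alive,v0) N1.N2=(alive,v0) N1.N3=(alive,v0) | N0.N0=(alive,v0) N0.N1=(alive,v0) N0.N2=(alive,v0) N0.N3=(alive,v0)
Op 4: gossip N3<->N0 -> N3.N0=(alive,v0) N3.N1=(alive,v0) N3.N2=(alive,v0) N3.N3=(alive,v0) | N0.N0=(alive,v0) N0.N1=(alive,v0) N0.N2=(alive,v0) N0.N3=(alive,v0)
Op 5: N0 marks N0=suspect -> (suspect,v1)
Op 6: gossip N2<->N1 -> N2.N0=(alive,v0) N2.N1=(dead,v2) N2.N2=(alive,v0) N2.N3=(alive,v0) | N1.N0=(alive,v0) N1.N1=(dead,v2) N1.N2=(alive,v0) N1.N3=(alive,v0)
Op 7: gossip N2<->N0 -> N2.N0=(suspect,v1) N2.N1=(dead,v2) N2.N2=(alive,v0) N2.N3=(alive,v0) | N0.N0=(suspect,v1) N0.N1=(dead,v2) N0.N2=(alive,v0) N0.N3=(alive,v0)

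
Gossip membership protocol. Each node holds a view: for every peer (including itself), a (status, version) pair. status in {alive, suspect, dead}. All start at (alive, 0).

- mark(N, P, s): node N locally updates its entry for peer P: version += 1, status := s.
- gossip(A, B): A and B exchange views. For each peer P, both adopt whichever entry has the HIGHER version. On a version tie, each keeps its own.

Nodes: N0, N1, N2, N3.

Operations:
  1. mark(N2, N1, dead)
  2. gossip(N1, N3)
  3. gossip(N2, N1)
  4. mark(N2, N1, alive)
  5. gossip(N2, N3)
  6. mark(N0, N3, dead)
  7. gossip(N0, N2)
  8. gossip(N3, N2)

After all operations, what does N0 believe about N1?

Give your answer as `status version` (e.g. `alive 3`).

Answer: alive 2

Derivation:
Op 1: N2 marks N1=dead -> (dead,v1)
Op 2: gossip N1<->N3 -> N1.N0=(alive,v0) N1.N1=(alive,v0) N1.N2=(alive,v0) N1.N3=(alive,v0) | N3.N0=(alive,v0) N3.N1=(alive,v0) N3.N2=(alive,v0) N3.N3=(alive,v0)
Op 3: gossip N2<->N1 -> N2.N0=(alive,v0) N2.N1=(dead,v1) N2.N2=(alive,v0) N2.N3=(alive,v0) | N1.N0=(alive,v0) N1.N1=(dead,v1) N1.N2=(alive,v0) N1.N3=(alive,v0)
Op 4: N2 marks N1=alive -> (alive,v2)
Op 5: gossip N2<->N3 -> N2.N0=(alive,v0) N2.N1=(alive,v2) N2.N2=(alive,v0) N2.N3=(alive,v0) | N3.N0=(alive,v0) N3.N1=(alive,v2) N3.N2=(alive,v0) N3.N3=(alive,v0)
Op 6: N0 marks N3=dead -> (dead,v1)
Op 7: gossip N0<->N2 -> N0.N0=(alive,v0) N0.N1=(alive,v2) N0.N2=(alive,v0) N0.N3=(dead,v1) | N2.N0=(alive,v0) N2.N1=(alive,v2) N2.N2=(alive,v0) N2.N3=(dead,v1)
Op 8: gossip N3<->N2 -> N3.N0=(alive,v0) N3.N1=(alive,v2) N3.N2=(alive,v0) N3.N3=(dead,v1) | N2.N0=(alive,v0) N2.N1=(alive,v2) N2.N2=(alive,v0) N2.N3=(dead,v1)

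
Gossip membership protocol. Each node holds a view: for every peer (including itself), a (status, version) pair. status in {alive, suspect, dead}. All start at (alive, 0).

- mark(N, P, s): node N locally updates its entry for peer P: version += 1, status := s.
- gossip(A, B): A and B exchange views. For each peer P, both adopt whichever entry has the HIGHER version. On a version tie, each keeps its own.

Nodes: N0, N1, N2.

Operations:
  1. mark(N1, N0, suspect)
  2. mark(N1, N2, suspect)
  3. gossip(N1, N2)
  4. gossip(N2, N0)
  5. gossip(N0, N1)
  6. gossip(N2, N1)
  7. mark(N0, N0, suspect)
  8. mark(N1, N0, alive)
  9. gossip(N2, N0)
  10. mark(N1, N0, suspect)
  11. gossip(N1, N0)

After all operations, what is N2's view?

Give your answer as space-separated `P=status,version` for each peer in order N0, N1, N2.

Op 1: N1 marks N0=suspect -> (suspect,v1)
Op 2: N1 marks N2=suspect -> (suspect,v1)
Op 3: gossip N1<->N2 -> N1.N0=(suspect,v1) N1.N1=(alive,v0) N1.N2=(suspect,v1) | N2.N0=(suspect,v1) N2.N1=(alive,v0) N2.N2=(suspect,v1)
Op 4: gossip N2<->N0 -> N2.N0=(suspect,v1) N2.N1=(alive,v0) N2.N2=(suspect,v1) | N0.N0=(suspect,v1) N0.N1=(alive,v0) N0.N2=(suspect,v1)
Op 5: gossip N0<->N1 -> N0.N0=(suspect,v1) N0.N1=(alive,v0) N0.N2=(suspect,v1) | N1.N0=(suspect,v1) N1.N1=(alive,v0) N1.N2=(suspect,v1)
Op 6: gossip N2<->N1 -> N2.N0=(suspect,v1) N2.N1=(alive,v0) N2.N2=(suspect,v1) | N1.N0=(suspect,v1) N1.N1=(alive,v0) N1.N2=(suspect,v1)
Op 7: N0 marks N0=suspect -> (suspect,v2)
Op 8: N1 marks N0=alive -> (alive,v2)
Op 9: gossip N2<->N0 -> N2.N0=(suspect,v2) N2.N1=(alive,v0) N2.N2=(suspect,v1) | N0.N0=(suspect,v2) N0.N1=(alive,v0) N0.N2=(suspect,v1)
Op 10: N1 marks N0=suspect -> (suspect,v3)
Op 11: gossip N1<->N0 -> N1.N0=(suspect,v3) N1.N1=(alive,v0) N1.N2=(suspect,v1) | N0.N0=(suspect,v3) N0.N1=(alive,v0) N0.N2=(suspect,v1)

Answer: N0=suspect,2 N1=alive,0 N2=suspect,1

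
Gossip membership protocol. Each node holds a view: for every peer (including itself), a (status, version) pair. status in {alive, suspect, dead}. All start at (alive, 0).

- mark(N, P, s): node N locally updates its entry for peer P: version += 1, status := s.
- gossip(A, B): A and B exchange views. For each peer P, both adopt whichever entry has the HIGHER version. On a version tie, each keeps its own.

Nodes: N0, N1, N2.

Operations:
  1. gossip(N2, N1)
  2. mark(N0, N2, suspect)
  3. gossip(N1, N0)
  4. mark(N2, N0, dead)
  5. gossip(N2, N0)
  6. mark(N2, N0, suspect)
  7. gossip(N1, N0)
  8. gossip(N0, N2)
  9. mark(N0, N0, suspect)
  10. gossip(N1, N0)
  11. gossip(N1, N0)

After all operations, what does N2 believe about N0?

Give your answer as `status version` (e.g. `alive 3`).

Op 1: gossip N2<->N1 -> N2.N0=(alive,v0) N2.N1=(alive,v0) N2.N2=(alive,v0) | N1.N0=(alive,v0) N1.N1=(alive,v0) N1.N2=(alive,v0)
Op 2: N0 marks N2=suspect -> (suspect,v1)
Op 3: gossip N1<->N0 -> N1.N0=(alive,v0) N1.N1=(alive,v0) N1.N2=(suspect,v1) | N0.N0=(alive,v0) N0.N1=(alive,v0) N0.N2=(suspect,v1)
Op 4: N2 marks N0=dead -> (dead,v1)
Op 5: gossip N2<->N0 -> N2.N0=(dead,v1) N2.N1=(alive,v0) N2.N2=(suspect,v1) | N0.N0=(dead,v1) N0.N1=(alive,v0) N0.N2=(suspect,v1)
Op 6: N2 marks N0=suspect -> (suspect,v2)
Op 7: gossip N1<->N0 -> N1.N0=(dead,v1) N1.N1=(alive,v0) N1.N2=(suspect,v1) | N0.N0=(dead,v1) N0.N1=(alive,v0) N0.N2=(suspect,v1)
Op 8: gossip N0<->N2 -> N0.N0=(suspect,v2) N0.N1=(alive,v0) N0.N2=(suspect,v1) | N2.N0=(suspect,v2) N2.N1=(alive,v0) N2.N2=(suspect,v1)
Op 9: N0 marks N0=suspect -> (suspect,v3)
Op 10: gossip N1<->N0 -> N1.N0=(suspect,v3) N1.N1=(alive,v0) N1.N2=(suspect,v1) | N0.N0=(suspect,v3) N0.N1=(alive,v0) N0.N2=(suspect,v1)
Op 11: gossip N1<->N0 -> N1.N0=(suspect,v3) N1.N1=(alive,v0) N1.N2=(suspect,v1) | N0.N0=(suspect,v3) N0.N1=(alive,v0) N0.N2=(suspect,v1)

Answer: suspect 2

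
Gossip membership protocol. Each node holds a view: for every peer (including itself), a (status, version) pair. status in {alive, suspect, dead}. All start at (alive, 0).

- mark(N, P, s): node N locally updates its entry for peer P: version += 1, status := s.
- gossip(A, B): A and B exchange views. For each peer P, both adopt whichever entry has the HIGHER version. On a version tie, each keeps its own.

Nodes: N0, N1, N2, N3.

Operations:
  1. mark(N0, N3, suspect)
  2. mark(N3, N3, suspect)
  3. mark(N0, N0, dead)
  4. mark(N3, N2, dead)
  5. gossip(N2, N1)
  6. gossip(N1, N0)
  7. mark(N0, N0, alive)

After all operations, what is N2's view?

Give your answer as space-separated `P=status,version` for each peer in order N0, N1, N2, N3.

Answer: N0=alive,0 N1=alive,0 N2=alive,0 N3=alive,0

Derivation:
Op 1: N0 marks N3=suspect -> (suspect,v1)
Op 2: N3 marks N3=suspect -> (suspect,v1)
Op 3: N0 marks N0=dead -> (dead,v1)
Op 4: N3 marks N2=dead -> (dead,v1)
Op 5: gossip N2<->N1 -> N2.N0=(alive,v0) N2.N1=(alive,v0) N2.N2=(alive,v0) N2.N3=(alive,v0) | N1.N0=(alive,v0) N1.N1=(alive,v0) N1.N2=(alive,v0) N1.N3=(alive,v0)
Op 6: gossip N1<->N0 -> N1.N0=(dead,v1) N1.N1=(alive,v0) N1.N2=(alive,v0) N1.N3=(suspect,v1) | N0.N0=(dead,v1) N0.N1=(alive,v0) N0.N2=(alive,v0) N0.N3=(suspect,v1)
Op 7: N0 marks N0=alive -> (alive,v2)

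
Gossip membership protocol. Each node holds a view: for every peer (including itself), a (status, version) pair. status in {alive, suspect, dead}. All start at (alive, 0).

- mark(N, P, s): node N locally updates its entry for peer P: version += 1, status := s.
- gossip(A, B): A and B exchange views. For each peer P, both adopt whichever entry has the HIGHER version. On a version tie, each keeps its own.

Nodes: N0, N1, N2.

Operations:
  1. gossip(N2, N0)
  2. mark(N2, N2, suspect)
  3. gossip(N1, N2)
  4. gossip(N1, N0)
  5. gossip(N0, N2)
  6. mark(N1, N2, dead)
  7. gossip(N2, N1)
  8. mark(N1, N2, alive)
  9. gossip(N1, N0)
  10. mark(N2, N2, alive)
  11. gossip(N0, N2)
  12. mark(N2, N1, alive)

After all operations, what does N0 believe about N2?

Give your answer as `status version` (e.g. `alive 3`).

Op 1: gossip N2<->N0 -> N2.N0=(alive,v0) N2.N1=(alive,v0) N2.N2=(alive,v0) | N0.N0=(alive,v0) N0.N1=(alive,v0) N0.N2=(alive,v0)
Op 2: N2 marks N2=suspect -> (suspect,v1)
Op 3: gossip N1<->N2 -> N1.N0=(alive,v0) N1.N1=(alive,v0) N1.N2=(suspect,v1) | N2.N0=(alive,v0) N2.N1=(alive,v0) N2.N2=(suspect,v1)
Op 4: gossip N1<->N0 -> N1.N0=(alive,v0) N1.N1=(alive,v0) N1.N2=(suspect,v1) | N0.N0=(alive,v0) N0.N1=(alive,v0) N0.N2=(suspect,v1)
Op 5: gossip N0<->N2 -> N0.N0=(alive,v0) N0.N1=(alive,v0) N0.N2=(suspect,v1) | N2.N0=(alive,v0) N2.N1=(alive,v0) N2.N2=(suspect,v1)
Op 6: N1 marks N2=dead -> (dead,v2)
Op 7: gossip N2<->N1 -> N2.N0=(alive,v0) N2.N1=(alive,v0) N2.N2=(dead,v2) | N1.N0=(alive,v0) N1.N1=(alive,v0) N1.N2=(dead,v2)
Op 8: N1 marks N2=alive -> (alive,v3)
Op 9: gossip N1<->N0 -> N1.N0=(alive,v0) N1.N1=(alive,v0) N1.N2=(alive,v3) | N0.N0=(alive,v0) N0.N1=(alive,v0) N0.N2=(alive,v3)
Op 10: N2 marks N2=alive -> (alive,v3)
Op 11: gossip N0<->N2 -> N0.N0=(alive,v0) N0.N1=(alive,v0) N0.N2=(alive,v3) | N2.N0=(alive,v0) N2.N1=(alive,v0) N2.N2=(alive,v3)
Op 12: N2 marks N1=alive -> (alive,v1)

Answer: alive 3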